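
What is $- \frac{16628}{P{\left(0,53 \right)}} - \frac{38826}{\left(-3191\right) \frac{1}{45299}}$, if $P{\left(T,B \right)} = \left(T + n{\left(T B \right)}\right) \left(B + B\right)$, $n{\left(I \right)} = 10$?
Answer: $\frac{466063163123}{845615} \approx 5.5115 \cdot 10^{5}$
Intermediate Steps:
$P{\left(T,B \right)} = 2 B \left(10 + T\right)$ ($P{\left(T,B \right)} = \left(T + 10\right) \left(B + B\right) = \left(10 + T\right) 2 B = 2 B \left(10 + T\right)$)
$- \frac{16628}{P{\left(0,53 \right)}} - \frac{38826}{\left(-3191\right) \frac{1}{45299}} = - \frac{16628}{2 \cdot 53 \left(10 + 0\right)} - \frac{38826}{\left(-3191\right) \frac{1}{45299}} = - \frac{16628}{2 \cdot 53 \cdot 10} - \frac{38826}{\left(-3191\right) \frac{1}{45299}} = - \frac{16628}{1060} - \frac{38826}{- \frac{3191}{45299}} = \left(-16628\right) \frac{1}{1060} - - \frac{1758778974}{3191} = - \frac{4157}{265} + \frac{1758778974}{3191} = \frac{466063163123}{845615}$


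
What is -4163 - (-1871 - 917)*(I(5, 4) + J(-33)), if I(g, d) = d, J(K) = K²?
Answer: 3043121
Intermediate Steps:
-4163 - (-1871 - 917)*(I(5, 4) + J(-33)) = -4163 - (-1871 - 917)*(4 + (-33)²) = -4163 - (-2788)*(4 + 1089) = -4163 - (-2788)*1093 = -4163 - 1*(-3047284) = -4163 + 3047284 = 3043121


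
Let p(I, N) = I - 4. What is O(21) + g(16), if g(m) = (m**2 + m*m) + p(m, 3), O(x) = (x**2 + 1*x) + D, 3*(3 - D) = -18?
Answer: 995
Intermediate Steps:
p(I, N) = -4 + I
D = 9 (D = 3 - 1/3*(-18) = 3 + 6 = 9)
O(x) = 9 + x + x**2 (O(x) = (x**2 + 1*x) + 9 = (x**2 + x) + 9 = (x + x**2) + 9 = 9 + x + x**2)
g(m) = -4 + m + 2*m**2 (g(m) = (m**2 + m*m) + (-4 + m) = (m**2 + m**2) + (-4 + m) = 2*m**2 + (-4 + m) = -4 + m + 2*m**2)
O(21) + g(16) = (9 + 21 + 21**2) + (-4 + 16 + 2*16**2) = (9 + 21 + 441) + (-4 + 16 + 2*256) = 471 + (-4 + 16 + 512) = 471 + 524 = 995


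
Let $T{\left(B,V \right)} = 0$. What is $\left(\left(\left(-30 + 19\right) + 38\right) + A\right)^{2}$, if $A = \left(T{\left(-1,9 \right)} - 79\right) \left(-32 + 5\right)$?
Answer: $4665600$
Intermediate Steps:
$A = 2133$ ($A = \left(0 - 79\right) \left(-32 + 5\right) = \left(-79\right) \left(-27\right) = 2133$)
$\left(\left(\left(-30 + 19\right) + 38\right) + A\right)^{2} = \left(\left(\left(-30 + 19\right) + 38\right) + 2133\right)^{2} = \left(\left(-11 + 38\right) + 2133\right)^{2} = \left(27 + 2133\right)^{2} = 2160^{2} = 4665600$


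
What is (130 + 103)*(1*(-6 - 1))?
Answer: -1631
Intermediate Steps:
(130 + 103)*(1*(-6 - 1)) = 233*(1*(-7)) = 233*(-7) = -1631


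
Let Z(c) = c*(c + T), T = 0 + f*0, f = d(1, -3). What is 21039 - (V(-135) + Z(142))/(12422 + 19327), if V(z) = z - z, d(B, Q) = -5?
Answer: 667947047/31749 ≈ 21038.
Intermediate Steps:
V(z) = 0
f = -5
T = 0 (T = 0 - 5*0 = 0 + 0 = 0)
Z(c) = c**2 (Z(c) = c*(c + 0) = c*c = c**2)
21039 - (V(-135) + Z(142))/(12422 + 19327) = 21039 - (0 + 142**2)/(12422 + 19327) = 21039 - (0 + 20164)/31749 = 21039 - 20164/31749 = 667947047/31749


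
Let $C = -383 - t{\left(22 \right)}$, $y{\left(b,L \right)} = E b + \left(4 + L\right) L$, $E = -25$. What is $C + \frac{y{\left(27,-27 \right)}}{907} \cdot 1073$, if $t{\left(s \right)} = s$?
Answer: $- \frac{425277}{907} \approx -468.88$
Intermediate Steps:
$y{\left(b,L \right)} = - 25 b + L \left(4 + L\right)$ ($y{\left(b,L \right)} = - 25 b + \left(4 + L\right) L = - 25 b + L \left(4 + L\right)$)
$C = -405$ ($C = -383 - 22 = -405$)
$C + \frac{y{\left(27,-27 \right)}}{907} \cdot 1073 = -405 + \frac{\left(-27\right)^{2} - 675 + 4 \left(-27\right)}{907} \cdot 1073 = -405 + \left(729 - 675 - 108\right) \frac{1}{907} \cdot 1073 = -405 + \left(-54\right) \frac{1}{907} \cdot 1073 = -405 - \frac{57942}{907} = - \frac{425277}{907}$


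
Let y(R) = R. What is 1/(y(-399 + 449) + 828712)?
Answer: 1/828762 ≈ 1.2066e-6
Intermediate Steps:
1/(y(-399 + 449) + 828712) = 1/((-399 + 449) + 828712) = 1/(50 + 828712) = 1/828762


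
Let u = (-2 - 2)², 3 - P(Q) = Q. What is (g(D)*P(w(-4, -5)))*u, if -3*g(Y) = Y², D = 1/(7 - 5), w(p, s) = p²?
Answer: 52/3 ≈ 17.333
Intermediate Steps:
D = ½ (D = 1/2 = ½ ≈ 0.50000)
P(Q) = 3 - Q
g(Y) = -Y²/3
u = 16 (u = (-4)² = 16)
(g(D)*P(w(-4, -5)))*u = ((-(½)²/3)*(3 - 1*(-4)²))*16 = ((-⅓*¼)*(3 - 1*16))*16 = -(3 - 16)/12*16 = -1/12*(-13)*16 = (13/12)*16 = 52/3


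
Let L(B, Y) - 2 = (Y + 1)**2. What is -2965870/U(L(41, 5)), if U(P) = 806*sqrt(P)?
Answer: -1482935*sqrt(38)/15314 ≈ -596.93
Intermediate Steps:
L(B, Y) = 2 + (1 + Y)**2 (L(B, Y) = 2 + (Y + 1)**2 = 2 + (1 + Y)**2)
-2965870/U(L(41, 5)) = -2965870*1/(806*sqrt(2 + (1 + 5)**2)) = -2965870*1/(806*sqrt(2 + 6**2)) = -2965870*1/(806*sqrt(2 + 36)) = -2965870*sqrt(38)/30628 = -1482935*sqrt(38)/15314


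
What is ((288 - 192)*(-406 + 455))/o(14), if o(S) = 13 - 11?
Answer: 2352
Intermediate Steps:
o(S) = 2
((288 - 192)*(-406 + 455))/o(14) = ((288 - 192)*(-406 + 455))/2 = (96*49)*(½) = 4704*(½) = 2352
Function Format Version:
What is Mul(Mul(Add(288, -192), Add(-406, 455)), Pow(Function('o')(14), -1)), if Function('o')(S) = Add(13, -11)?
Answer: 2352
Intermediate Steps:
Function('o')(S) = 2
Mul(Mul(Add(288, -192), Add(-406, 455)), Pow(Function('o')(14), -1)) = Mul(Mul(Add(288, -192), Add(-406, 455)), Pow(2, -1)) = Mul(Mul(96, 49), Rational(1, 2)) = Mul(4704, Rational(1, 2)) = 2352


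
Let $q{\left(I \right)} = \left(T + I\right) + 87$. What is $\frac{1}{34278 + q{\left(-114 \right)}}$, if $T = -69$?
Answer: $\frac{1}{34182} \approx 2.9255 \cdot 10^{-5}$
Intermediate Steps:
$q{\left(I \right)} = 18 + I$ ($q{\left(I \right)} = \left(-69 + I\right) + 87 = 18 + I$)
$\frac{1}{34278 + q{\left(-114 \right)}} = \frac{1}{34278 + \left(18 - 114\right)} = \frac{1}{34278 - 96} = \frac{1}{34182}$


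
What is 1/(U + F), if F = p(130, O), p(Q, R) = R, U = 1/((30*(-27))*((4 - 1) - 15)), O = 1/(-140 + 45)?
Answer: -36936/385 ≈ -95.938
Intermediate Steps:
O = -1/95 (O = 1/(-95) = -1/95 ≈ -0.010526)
U = 1/9720 (U = 1/(-810*(3 - 15)) = 1/(-810*(-12)) = 1/9720 ≈ 0.00010288)
F = -1/95 ≈ -0.010526
1/(U + F) = 1/(1/9720 - 1/95) = 1/(-385/36936) = -36936/385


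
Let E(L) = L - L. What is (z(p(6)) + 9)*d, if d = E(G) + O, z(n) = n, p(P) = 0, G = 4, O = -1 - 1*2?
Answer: -27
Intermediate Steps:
O = -3 (O = -1 - 2 = -3)
E(L) = 0
d = -3 (d = 0 - 3 = -3)
(z(p(6)) + 9)*d = (0 + 9)*(-3) = 9*(-3) = -27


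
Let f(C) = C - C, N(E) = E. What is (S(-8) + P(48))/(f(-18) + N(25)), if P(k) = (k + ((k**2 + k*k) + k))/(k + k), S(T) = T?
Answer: 41/25 ≈ 1.6400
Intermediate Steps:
f(C) = 0
P(k) = (2*k + 2*k**2)/(2*k) (P(k) = (k + ((k**2 + k**2) + k))/((2*k)) = (k + (2*k**2 + k))*(1/(2*k)) = (k + (k + 2*k**2))*(1/(2*k)) = (2*k + 2*k**2)*(1/(2*k)) = (2*k + 2*k**2)/(2*k))
(S(-8) + P(48))/(f(-18) + N(25)) = (-8 + (1 + 48))/(0 + 25) = (-8 + 49)/25 = 41*(1/25) = 41/25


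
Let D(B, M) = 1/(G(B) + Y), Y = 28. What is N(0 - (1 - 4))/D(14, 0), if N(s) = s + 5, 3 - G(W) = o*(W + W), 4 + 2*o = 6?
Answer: 24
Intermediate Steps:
o = 1 (o = -2 + (½)*6 = -2 + 3 = 1)
G(W) = 3 - 2*W (G(W) = 3 - (W + W) = 3 - 2*W)
D(B, M) = 1/(31 - 2*B) (D(B, M) = 1/((3 - 2*B) + 28) = 1/(31 - 2*B))
N(s) = 5 + s
N(0 - (1 - 4))/D(14, 0) = (5 + (0 - (1 - 4)))/((-1/(-31 + 2*14))) = (5 + (0 - 1*(-3)))/((-1/(-31 + 28))) = (5 + (0 + 3))/((-1/(-3))) = (5 + 3)/((-1*(-⅓))) = 8/(⅓) = 8*3 = 24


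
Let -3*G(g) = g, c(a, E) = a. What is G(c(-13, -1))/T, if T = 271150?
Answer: 13/813450 ≈ 1.5981e-5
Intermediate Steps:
G(g) = -g/3
G(c(-13, -1))/T = -1/3*(-13)/271150 = (13/3)*(1/271150) = 13/813450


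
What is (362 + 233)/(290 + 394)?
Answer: 595/684 ≈ 0.86988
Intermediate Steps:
(362 + 233)/(290 + 394) = 595/684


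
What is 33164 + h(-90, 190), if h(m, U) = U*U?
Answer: 69264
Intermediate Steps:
h(m, U) = U**2
33164 + h(-90, 190) = 33164 + 190**2 = 33164 + 36100 = 69264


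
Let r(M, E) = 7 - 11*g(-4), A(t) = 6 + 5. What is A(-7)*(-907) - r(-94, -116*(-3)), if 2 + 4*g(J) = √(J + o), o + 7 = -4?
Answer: -19979/2 + 11*I*√15/4 ≈ -9989.5 + 10.651*I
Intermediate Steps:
o = -11 (o = -7 - 4 = -11)
g(J) = -½ + √(-11 + J)/4 (g(J) = -½ + √(J - 11)/4 = -½ + √(-11 + J)/4)
A(t) = 11
r(M, E) = 25/2 - 11*I*√15/4 (r(M, E) = 7 - 11*(-½ + √(-11 - 4)/4) = 7 - 11*(-½ + √(-15)/4) = 7 - 11*(-½ + (I*√15)/4) = 7 - 11*(-½ + I*√15/4) = 7 + (11/2 - 11*I*√15/4) = 25/2 - 11*I*√15/4)
A(-7)*(-907) - r(-94, -116*(-3)) = 11*(-907) - (25/2 - 11*I*√15/4) = -9977 + (-25/2 + 11*I*√15/4) = -19979/2 + 11*I*√15/4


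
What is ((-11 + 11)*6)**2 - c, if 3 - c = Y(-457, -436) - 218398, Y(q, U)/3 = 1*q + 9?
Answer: -219745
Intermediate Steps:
Y(q, U) = 27 + 3*q (Y(q, U) = 3*(1*q + 9) = 3*(q + 9) = 3*(9 + q) = 27 + 3*q)
c = 219745 (c = 3 - ((27 + 3*(-457)) - 218398) = 3 - ((27 - 1371) - 218398) = 3 - (-1344 - 218398) = 3 - 1*(-219742) = 3 + 219742 = 219745)
((-11 + 11)*6)**2 - c = ((-11 + 11)*6)**2 - 1*219745 = (0*6)**2 - 219745 = 0**2 - 219745 = 0 - 219745 = -219745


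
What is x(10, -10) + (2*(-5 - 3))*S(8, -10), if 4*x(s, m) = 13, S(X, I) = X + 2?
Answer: -627/4 ≈ -156.75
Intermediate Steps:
S(X, I) = 2 + X
x(s, m) = 13/4 (x(s, m) = (¼)*13 = 13/4)
x(10, -10) + (2*(-5 - 3))*S(8, -10) = 13/4 + (2*(-5 - 3))*(2 + 8) = 13/4 + (2*(-8))*10 = 13/4 - 16*10 = 13/4 - 160 = -627/4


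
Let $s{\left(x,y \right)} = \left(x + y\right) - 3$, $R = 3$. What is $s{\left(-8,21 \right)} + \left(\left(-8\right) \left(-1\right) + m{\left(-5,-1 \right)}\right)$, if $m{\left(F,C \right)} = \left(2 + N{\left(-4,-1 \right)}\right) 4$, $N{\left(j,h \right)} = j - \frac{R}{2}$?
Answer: $4$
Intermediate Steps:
$N{\left(j,h \right)} = - \frac{3}{2} + j$ ($N{\left(j,h \right)} = j - \frac{3}{2} = - \frac{3}{2} + j$)
$s{\left(x,y \right)} = -3 + x + y$
$m{\left(F,C \right)} = -14$ ($m{\left(F,C \right)} = \left(2 - \frac{11}{2}\right) 4 = \left(- \frac{7}{2}\right) 4 = -14$)
$s{\left(-8,21 \right)} + \left(\left(-8\right) \left(-1\right) + m{\left(-5,-1 \right)}\right) = \left(-3 - 8 + 21\right) - 6 = 10 + \left(8 - 14\right) = 10 - 6 = 4$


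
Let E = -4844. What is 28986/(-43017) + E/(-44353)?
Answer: -359080570/635977667 ≈ -0.56461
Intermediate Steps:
28986/(-43017) + E/(-44353) = 28986/(-43017) - 4844/(-44353) = 28986*(-1/43017) - 4844*(-1/44353) = -9662/14339 + 4844/44353 = -359080570/635977667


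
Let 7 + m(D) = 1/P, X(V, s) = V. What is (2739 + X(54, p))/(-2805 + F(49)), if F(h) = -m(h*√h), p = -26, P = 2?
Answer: -5586/5597 ≈ -0.99803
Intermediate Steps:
m(D) = -13/2 (m(D) = -7 + 1/2 = -7 + ½ = -13/2)
F(h) = 13/2 (F(h) = -1*(-13/2) = 13/2)
(2739 + X(54, p))/(-2805 + F(49)) = (2739 + 54)/(-2805 + 13/2) = 2793/(-5597/2) = 2793*(-2/5597) = -5586/5597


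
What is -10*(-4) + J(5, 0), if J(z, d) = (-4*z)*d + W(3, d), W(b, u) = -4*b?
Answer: 28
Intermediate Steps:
J(z, d) = -12 - 4*d*z (J(z, d) = (-4*z)*d - 4*3 = -4*d*z - 12 = -12 - 4*d*z)
-10*(-4) + J(5, 0) = -10*(-4) + (-12 - 4*0*5) = 40 + (-12 + 0) = 40 - 12 = 28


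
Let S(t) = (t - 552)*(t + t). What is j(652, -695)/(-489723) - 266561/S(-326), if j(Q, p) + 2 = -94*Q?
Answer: -31818408121/93448289896 ≈ -0.34049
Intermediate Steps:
j(Q, p) = -2 - 94*Q
S(t) = 2*t*(-552 + t) (S(t) = (-552 + t)*(2*t) = 2*t*(-552 + t))
j(652, -695)/(-489723) - 266561/S(-326) = (-2 - 94*652)/(-489723) - 266561*(-1/(652*(-552 - 326))) = (-2 - 61288)*(-1/489723) - 266561/(2*(-326)*(-878)) = -61290*(-1/489723) - 266561/572456 = 20430/163241 - 266561*1/572456 = 20430/163241 - 266561/572456 = -31818408121/93448289896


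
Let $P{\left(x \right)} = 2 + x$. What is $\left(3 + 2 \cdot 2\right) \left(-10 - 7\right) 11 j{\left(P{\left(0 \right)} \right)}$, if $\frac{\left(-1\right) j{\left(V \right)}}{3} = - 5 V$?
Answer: $-39270$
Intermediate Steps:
$j{\left(V \right)} = 15 V$ ($j{\left(V \right)} = - 3 \left(- 5 V\right) = 15 V$)
$\left(3 + 2 \cdot 2\right) \left(-10 - 7\right) 11 j{\left(P{\left(0 \right)} \right)} = \left(3 + 2 \cdot 2\right) \left(-10 - 7\right) 11 \cdot 15 \left(2 + 0\right) = \left(3 + 4\right) \left(-17\right) 11 \cdot 15 \cdot 2 = 7 \left(-17\right) 11 \cdot 30 = \left(-119\right) 330 = -39270$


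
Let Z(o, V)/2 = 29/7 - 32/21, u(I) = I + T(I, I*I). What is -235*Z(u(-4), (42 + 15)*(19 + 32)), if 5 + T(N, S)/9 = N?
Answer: -25850/21 ≈ -1231.0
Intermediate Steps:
T(N, S) = -45 + 9*N
u(I) = -45 + 10*I (u(I) = I + (-45 + 9*I) = -45 + 10*I)
Z(o, V) = 110/21 (Z(o, V) = 2*(29/7 - 32/21) = 2*(55/21) = 110/21)
-235*Z(u(-4), (42 + 15)*(19 + 32)) = -235*110/21 = -25850/21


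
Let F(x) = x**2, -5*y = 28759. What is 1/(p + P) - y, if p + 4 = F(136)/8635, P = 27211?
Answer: 6756954155394/1174754705 ≈ 5751.8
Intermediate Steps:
y = -28759/5 (y = -1/5*28759 = -28759/5 ≈ -5751.8)
p = -16044/8635 (p = -4 + 136**2/8635 = -4 + 18496*(1/8635) = -4 + 18496/8635 = -16044/8635 ≈ -1.8580)
1/(p + P) - y = 1/(-16044/8635 + 27211) - 1*(-28759/5) = 1/(234950941/8635) + 28759/5 = 8635/234950941 + 28759/5 = 6756954155394/1174754705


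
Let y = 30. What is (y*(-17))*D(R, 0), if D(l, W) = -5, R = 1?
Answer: 2550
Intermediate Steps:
(y*(-17))*D(R, 0) = (30*(-17))*(-5) = -510*(-5) = 2550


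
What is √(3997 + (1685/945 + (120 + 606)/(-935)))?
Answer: 2*√28661734290/5355 ≈ 63.230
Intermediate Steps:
√(3997 + (1685/945 + (120 + 606)/(-935))) = √(3997 + (1685*(1/945) + 726*(-1/935))) = √(3997 + (337/189 - 66/85)) = √(3997 + 16171/16065) = √(64227976/16065) = 2*√28661734290/5355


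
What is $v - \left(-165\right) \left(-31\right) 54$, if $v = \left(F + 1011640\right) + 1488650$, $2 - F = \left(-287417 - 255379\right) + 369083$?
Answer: $2397795$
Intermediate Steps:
$F = 173715$ ($F = 2 - \left(\left(-287417 - 255379\right) + 369083\right) = 2 - \left(-542796 + 369083\right) = 2 - -173713 = 2 + 173713 = 173715$)
$v = 2674005$ ($v = \left(173715 + 1011640\right) + 1488650 = 1185355 + 1488650 = 2674005$)
$v - \left(-165\right) \left(-31\right) 54 = 2674005 - \left(-165\right) \left(-31\right) 54 = 2674005 - 5115 \cdot 54 = 2674005 - 276210 = 2397795$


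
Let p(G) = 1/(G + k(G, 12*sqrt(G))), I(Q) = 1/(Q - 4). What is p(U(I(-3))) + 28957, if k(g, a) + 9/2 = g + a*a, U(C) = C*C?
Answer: 4314495/149 ≈ 28956.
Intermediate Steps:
I(Q) = 1/(-4 + Q)
U(C) = C**2
k(g, a) = -9/2 + g + a**2 (k(g, a) = -9/2 + (g + a*a) = -9/2 + (g + a**2) = -9/2 + g + a**2)
p(G) = 1/(-9/2 + 146*G) (p(G) = 1/(G + (-9/2 + G + (12*sqrt(G))**2)) = 1/(G + (-9/2 + G + 144*G)) = 1/(G + (-9/2 + 145*G)) = 1/(-9/2 + 146*G))
p(U(I(-3))) + 28957 = 2/(-9 + 292*(1/(-4 - 3))**2) + 28957 = 2/(-9 + 292*(1/(-7))**2) + 28957 = 2/(-9 + 292*(-1/7)**2) + 28957 = 2/(-9 + 292*(1/49)) + 28957 = 2/(-9 + 292/49) + 28957 = 2/(-149/49) + 28957 = 2*(-49/149) + 28957 = -98/149 + 28957 = 4314495/149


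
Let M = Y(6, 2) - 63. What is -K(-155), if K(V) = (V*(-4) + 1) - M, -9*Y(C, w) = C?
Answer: -2054/3 ≈ -684.67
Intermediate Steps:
Y(C, w) = -C/9
M = -191/3 (M = -⅑*6 - 63 = -⅔ - 63 = -191/3 ≈ -63.667)
K(V) = 194/3 - 4*V (K(V) = (V*(-4) + 1) - 1*(-191/3) = (-4*V + 1) + 191/3 = (1 - 4*V) + 191/3 = 194/3 - 4*V)
-K(-155) = -(194/3 - 4*(-155)) = -(194/3 + 620) = -1*2054/3 = -2054/3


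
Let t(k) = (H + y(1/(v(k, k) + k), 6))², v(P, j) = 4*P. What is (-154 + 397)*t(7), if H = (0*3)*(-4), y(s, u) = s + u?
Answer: 10818603/1225 ≈ 8831.5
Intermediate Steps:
H = 0 (H = 0*(-4) = 0)
t(k) = (6 + 1/(5*k))² (t(k) = (0 + (1/(4*k + k) + 6))² = (0 + (1/(5*k) + 6))² = (0 + (6 + 1/(5*k)))² = (6 + 1/(5*k))²)
(-154 + 397)*t(7) = (-154 + 397)*((1/25)*(1 + 30*7)²/7²) = 243*((1/25)*(1/49)*(1 + 210)²) = 243*((1/25)*(1/49)*211²) = 243*((1/25)*(1/49)*44521) = 243*(44521/1225) = 10818603/1225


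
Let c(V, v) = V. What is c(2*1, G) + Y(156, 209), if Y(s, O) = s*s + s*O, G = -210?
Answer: 56942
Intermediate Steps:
Y(s, O) = s² + O*s
c(2*1, G) + Y(156, 209) = 2*1 + 156*(209 + 156) = 2 + 156*365 = 2 + 56940 = 56942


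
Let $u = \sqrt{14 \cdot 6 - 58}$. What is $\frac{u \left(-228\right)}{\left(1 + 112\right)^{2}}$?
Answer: $- \frac{228 \sqrt{26}}{12769} \approx -0.091047$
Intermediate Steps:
$u = \sqrt{26}$ ($u = \sqrt{84 - 58} = \sqrt{26} \approx 5.099$)
$\frac{u \left(-228\right)}{\left(1 + 112\right)^{2}} = \frac{\sqrt{26} \left(-228\right)}{\left(1 + 112\right)^{2}} = \frac{\left(-228\right) \sqrt{26}}{113^{2}} = \frac{\left(-228\right) \sqrt{26}}{12769} = - 228 \sqrt{26} \cdot \frac{1}{12769} = - \frac{228 \sqrt{26}}{12769}$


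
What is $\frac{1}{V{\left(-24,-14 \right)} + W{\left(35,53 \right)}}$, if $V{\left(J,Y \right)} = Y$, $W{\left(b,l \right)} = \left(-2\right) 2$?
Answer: $- \frac{1}{18} \approx -0.055556$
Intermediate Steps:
$W{\left(b,l \right)} = -4$
$\frac{1}{V{\left(-24,-14 \right)} + W{\left(35,53 \right)}} = \frac{1}{-14 - 4} = \frac{1}{-18} = - \frac{1}{18}$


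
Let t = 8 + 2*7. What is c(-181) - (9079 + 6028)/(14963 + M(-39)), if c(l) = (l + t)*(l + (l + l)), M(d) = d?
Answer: 1288478281/14924 ≈ 86336.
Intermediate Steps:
t = 22 (t = 8 + 14 = 22)
c(l) = 3*l*(22 + l) (c(l) = (l + 22)*(l + (l + l)) = (22 + l)*(l + 2*l) = (22 + l)*(3*l) = 3*l*(22 + l))
c(-181) - (9079 + 6028)/(14963 + M(-39)) = 3*(-181)*(22 - 181) - (9079 + 6028)/(14963 - 39) = 3*(-181)*(-159) - 15107/14924 = 86337 - 15107/14924 = 1288478281/14924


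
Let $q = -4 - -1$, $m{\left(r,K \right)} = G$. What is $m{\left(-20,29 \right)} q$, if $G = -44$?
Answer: $132$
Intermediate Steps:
$m{\left(r,K \right)} = -44$
$q = -3$ ($q = -4 + 1 = -3$)
$m{\left(-20,29 \right)} q = \left(-44\right) \left(-3\right) = 132$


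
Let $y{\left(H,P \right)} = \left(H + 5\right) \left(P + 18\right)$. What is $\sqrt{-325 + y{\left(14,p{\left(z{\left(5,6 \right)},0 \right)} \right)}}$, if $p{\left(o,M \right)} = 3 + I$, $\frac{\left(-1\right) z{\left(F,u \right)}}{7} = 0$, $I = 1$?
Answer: $\sqrt{93} \approx 9.6436$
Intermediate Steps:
$z{\left(F,u \right)} = 0$ ($z{\left(F,u \right)} = \left(-7\right) 0 = 0$)
$p{\left(o,M \right)} = 4$ ($p{\left(o,M \right)} = 3 + 1 = 4$)
$y{\left(H,P \right)} = \left(5 + H\right) \left(18 + P\right)$
$\sqrt{-325 + y{\left(14,p{\left(z{\left(5,6 \right)},0 \right)} \right)}} = \sqrt{-325 + \left(90 + 5 \cdot 4 + 18 \cdot 14 + 14 \cdot 4\right)} = \sqrt{-325 + \left(90 + 20 + 252 + 56\right)} = \sqrt{-325 + 418} = \sqrt{93}$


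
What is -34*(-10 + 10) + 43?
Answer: 43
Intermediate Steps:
-34*(-10 + 10) + 43 = -34*0 + 43 = 0 + 43 = 43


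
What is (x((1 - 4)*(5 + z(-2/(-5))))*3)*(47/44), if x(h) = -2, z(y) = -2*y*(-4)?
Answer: -141/22 ≈ -6.4091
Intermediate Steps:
z(y) = 8*y
(x((1 - 4)*(5 + z(-2/(-5))))*3)*(47/44) = (-2*3)*(47/44) = -282/44 = -6*47/44 = -141/22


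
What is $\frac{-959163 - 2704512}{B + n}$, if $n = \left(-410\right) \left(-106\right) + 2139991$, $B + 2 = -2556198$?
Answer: $\frac{3663675}{372749} \approx 9.8288$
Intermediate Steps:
$B = -2556200$ ($B = -2 - 2556198 = -2556200$)
$n = 2183451$ ($n = 43460 + 2139991 = 2183451$)
$\frac{-959163 - 2704512}{B + n} = \frac{-959163 - 2704512}{-2556200 + 2183451} = - \frac{3663675}{-372749} = \left(-3663675\right) \left(- \frac{1}{372749}\right) = \frac{3663675}{372749}$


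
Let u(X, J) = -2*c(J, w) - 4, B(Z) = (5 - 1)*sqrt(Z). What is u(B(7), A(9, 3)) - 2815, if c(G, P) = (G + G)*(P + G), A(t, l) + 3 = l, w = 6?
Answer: -2819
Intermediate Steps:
B(Z) = 4*sqrt(Z)
A(t, l) = -3 + l
c(G, P) = 2*G*(G + P) (c(G, P) = (2*G)*(G + P) = 2*G*(G + P))
u(X, J) = -4 - 4*J*(6 + J) (u(X, J) = -4*J*(J + 6) - 4 = -4*J*(6 + J) - 4 = -4 - 4*J*(6 + J))
u(B(7), A(9, 3)) - 2815 = (-4 - 4*(-3 + 3)*(6 + (-3 + 3))) - 2815 = (-4 - 4*0*(6 + 0)) - 2815 = (-4 - 4*0*6) - 2815 = (-4 + 0) - 2815 = -4 - 2815 = -2819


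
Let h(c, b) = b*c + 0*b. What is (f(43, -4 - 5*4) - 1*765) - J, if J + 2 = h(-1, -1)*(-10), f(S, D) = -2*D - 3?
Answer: -708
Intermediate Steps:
h(c, b) = b*c (h(c, b) = b*c + 0 = b*c)
f(S, D) = -3 - 2*D
J = -12 (J = -2 - 1*(-1)*(-10) = -2 + 1*(-10) = -2 - 10 = -12)
(f(43, -4 - 5*4) - 1*765) - J = ((-3 - 2*(-4 - 5*4)) - 1*765) - 1*(-12) = ((-3 - 2*(-4 - 20)) - 765) + 12 = ((-3 - 2*(-24)) - 765) + 12 = ((-3 + 48) - 765) + 12 = (45 - 765) + 12 = -720 + 12 = -708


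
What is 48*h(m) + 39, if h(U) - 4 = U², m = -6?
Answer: 1959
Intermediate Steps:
h(U) = 4 + U²
48*h(m) + 39 = 48*(4 + (-6)²) + 39 = 48*(4 + 36) + 39 = 48*40 + 39 = 1920 + 39 = 1959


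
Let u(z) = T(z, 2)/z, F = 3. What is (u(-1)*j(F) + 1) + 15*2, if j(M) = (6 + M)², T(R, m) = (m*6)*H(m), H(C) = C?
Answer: -1913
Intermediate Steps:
T(R, m) = 6*m² (T(R, m) = (m*6)*m = (6*m)*m = 6*m²)
u(z) = 24/z (u(z) = (6*2²)/z = (6*4)/z = 24/z)
(u(-1)*j(F) + 1) + 15*2 = ((24/(-1))*(6 + 3)² + 1) + 15*2 = ((24*(-1))*9² + 1) + 30 = (-24*81 + 1) + 30 = (-1944 + 1) + 30 = -1943 + 30 = -1913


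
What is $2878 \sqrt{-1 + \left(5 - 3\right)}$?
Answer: $2878$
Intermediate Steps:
$2878 \sqrt{-1 + \left(5 - 3\right)} = 2878 \sqrt{-1 + 2} = 2878 \sqrt{1} = 2878 \cdot 1 = 2878$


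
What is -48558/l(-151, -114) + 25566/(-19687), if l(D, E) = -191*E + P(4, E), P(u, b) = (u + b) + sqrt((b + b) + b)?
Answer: 18*(-4261*sqrt(38) + 83879065*I)/(19687*(-21664*I + 3*sqrt(38))) ≈ -3.54 + 0.0019134*I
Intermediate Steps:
P(u, b) = b + u + sqrt(3)*sqrt(b) (P(u, b) = (b + u) + sqrt(2*b + b) = (b + u) + sqrt(3*b) = (b + u) + sqrt(3)*sqrt(b) = b + u + sqrt(3)*sqrt(b))
l(D, E) = 4 - 190*E + sqrt(3)*sqrt(E) (l(D, E) = -191*E + (E + 4 + sqrt(3)*sqrt(E)) = -191*E + (4 + E + sqrt(3)*sqrt(E)) = 4 - 190*E + sqrt(3)*sqrt(E))
-48558/l(-151, -114) + 25566/(-19687) = -48558/(4 - 190*(-114) + sqrt(3)*sqrt(-114)) + 25566/(-19687) = -48558/(4 + 21660 + sqrt(3)*(I*sqrt(114))) + 25566*(-1/19687) = -48558/(4 + 21660 + 3*I*sqrt(38)) - 25566/19687 = -48558/(21664 + 3*I*sqrt(38)) - 25566/19687 = -25566/19687 - 48558/(21664 + 3*I*sqrt(38))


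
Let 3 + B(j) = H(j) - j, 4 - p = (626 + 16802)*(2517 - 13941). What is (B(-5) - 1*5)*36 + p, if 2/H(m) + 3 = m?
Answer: 199097359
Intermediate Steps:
H(m) = 2/(-3 + m)
p = 199097476 (p = 4 - (626 + 16802)*(2517 - 13941) = 4 - 17428*(-11424) = 4 - 1*(-199097472) = 4 + 199097472 = 199097476)
B(j) = -3 - j + 2/(-3 + j) (B(j) = -3 + (2/(-3 + j) - j) = -3 + (-j + 2/(-3 + j)) = -3 - j + 2/(-3 + j))
(B(-5) - 1*5)*36 + p = ((11 - 1*(-5)²)/(-3 - 5) - 1*5)*36 + 199097476 = ((11 - 1*25)/(-8) - 5)*36 + 199097476 = (-(11 - 25)/8 - 5)*36 + 199097476 = (-⅛*(-14) - 5)*36 + 199097476 = (7/4 - 5)*36 + 199097476 = -13/4*36 + 199097476 = -117 + 199097476 = 199097359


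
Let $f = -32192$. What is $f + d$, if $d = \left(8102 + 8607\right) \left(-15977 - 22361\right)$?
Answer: $-640621834$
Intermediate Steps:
$d = -640589642$ ($d = 16709 \left(-38338\right) = -640589642$)
$f + d = -32192 - 640589642 = -640621834$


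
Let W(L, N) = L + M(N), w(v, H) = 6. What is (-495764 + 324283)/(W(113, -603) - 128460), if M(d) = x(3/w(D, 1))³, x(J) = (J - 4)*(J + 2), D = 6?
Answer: 10974784/8257083 ≈ 1.3291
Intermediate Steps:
x(J) = (-4 + J)*(2 + J)
M(d) = -42875/64 (M(d) = (-8 + (3/6)² - 6/6)³ = (-8 + (3*(⅙))² - 6/6)³ = (-8 + (½)² - 2*½)³ = (-8 + ¼ - 1)³ = (-35/4)³ = -42875/64)
W(L, N) = -42875/64 + L (W(L, N) = L - 42875/64 = -42875/64 + L)
(-495764 + 324283)/(W(113, -603) - 128460) = (-495764 + 324283)/((-42875/64 + 113) - 128460) = -171481/(-35643/64 - 128460) = -171481/(-8257083/64) = -171481*(-64/8257083) = 10974784/8257083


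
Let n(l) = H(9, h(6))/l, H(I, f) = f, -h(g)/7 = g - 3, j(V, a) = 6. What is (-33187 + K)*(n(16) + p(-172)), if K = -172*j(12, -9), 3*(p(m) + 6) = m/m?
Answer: 11463365/48 ≈ 2.3882e+5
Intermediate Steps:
h(g) = 21 - 7*g (h(g) = -7*(g - 3) = -7*(-3 + g) = 21 - 7*g)
p(m) = -17/3 (p(m) = -6 + (m/m)/3 = -6 + (⅓)*1 = -6 + ⅓ = -17/3)
n(l) = -21/l (n(l) = (21 - 7*6)/l = (21 - 42)/l = -21/l)
K = -1032 (K = -172*6 = -1032)
(-33187 + K)*(n(16) + p(-172)) = (-33187 - 1032)*(-21/16 - 17/3) = -34219*(-21*1/16 - 17/3) = -34219*(-21/16 - 17/3) = -34219*(-335/48) = 11463365/48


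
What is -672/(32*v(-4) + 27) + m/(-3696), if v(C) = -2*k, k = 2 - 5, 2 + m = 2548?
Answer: -506881/134904 ≈ -3.7573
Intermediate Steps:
m = 2546 (m = -2 + 2548 = 2546)
k = -3
v(C) = 6 (v(C) = -2*(-3) = 6)
-672/(32*v(-4) + 27) + m/(-3696) = -672/(32*6 + 27) + 2546/(-3696) = -672/(192 + 27) + 2546*(-1/3696) = -672/219 - 1273/1848 = -672*1/219 - 1273/1848 = -224/73 - 1273/1848 = -506881/134904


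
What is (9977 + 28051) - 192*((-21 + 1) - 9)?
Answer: 43596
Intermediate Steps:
(9977 + 28051) - 192*((-21 + 1) - 9) = 38028 - 192*(-20 - 9) = 38028 - 192*(-29) = 38028 + 5568 = 43596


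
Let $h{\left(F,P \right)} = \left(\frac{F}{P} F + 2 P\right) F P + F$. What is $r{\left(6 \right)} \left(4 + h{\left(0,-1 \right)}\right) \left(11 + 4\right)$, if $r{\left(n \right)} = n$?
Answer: $360$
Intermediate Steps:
$h{\left(F,P \right)} = F + F P \left(2 P + \frac{F^{2}}{P}\right)$ ($h{\left(F,P \right)} = \left(\frac{F^{2}}{P} + 2 P\right) F P + F = \left(2 P + \frac{F^{2}}{P}\right) F P + F = F \left(2 P + \frac{F^{2}}{P}\right) P + F = F P \left(2 P + \frac{F^{2}}{P}\right) + F = F + F P \left(2 P + \frac{F^{2}}{P}\right)$)
$r{\left(6 \right)} \left(4 + h{\left(0,-1 \right)}\right) \left(11 + 4\right) = 6 \left(4 + 0 \left(1 + 0^{2} + 2 \left(-1\right)^{2}\right)\right) \left(11 + 4\right) = 6 \left(4 + 0 \left(1 + 0 + 2 \cdot 1\right)\right) 15 = 6 \left(4 + 0 \left(1 + 0 + 2\right)\right) 15 = 6 \left(4 + 0 \cdot 3\right) 15 = 6 \left(4 + 0\right) 15 = 6 \cdot 4 \cdot 15 = 24 \cdot 15 = 360$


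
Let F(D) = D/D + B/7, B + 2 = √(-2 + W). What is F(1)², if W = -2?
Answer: 3/7 + 20*I/49 ≈ 0.42857 + 0.40816*I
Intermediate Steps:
B = -2 + 2*I (B = -2 + √(-2 - 2) = -2 + √(-4) = -2 + 2*I ≈ -2.0 + 2.0*I)
F(D) = 5/7 + 2*I/7 (F(D) = D/D + (-2 + 2*I)/7 = 1 + (-2 + 2*I)*(⅐) = 1 + (-2/7 + 2*I/7) = 5/7 + 2*I/7)
F(1)² = (5/7 + 2*I/7)²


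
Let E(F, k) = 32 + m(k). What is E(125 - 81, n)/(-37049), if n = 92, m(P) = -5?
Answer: -27/37049 ≈ -0.00072876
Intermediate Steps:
E(F, k) = 27 (E(F, k) = 32 - 5 = 27)
E(125 - 81, n)/(-37049) = 27/(-37049) = 27*(-1/37049) = -27/37049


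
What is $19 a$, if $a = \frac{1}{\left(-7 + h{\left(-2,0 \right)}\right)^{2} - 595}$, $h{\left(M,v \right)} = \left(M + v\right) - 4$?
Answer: $- \frac{19}{426} \approx -0.044601$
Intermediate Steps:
$h{\left(M,v \right)} = -4 + M + v$
$a = - \frac{1}{426}$ ($a = \frac{1}{\left(-7 - 6\right)^{2} - 595} = \frac{1}{\left(-13\right)^{2} - 595} = \frac{1}{169 - 595} = \frac{1}{-426} = - \frac{1}{426} \approx -0.0023474$)
$19 a = 19 \left(- \frac{1}{426}\right) = - \frac{19}{426}$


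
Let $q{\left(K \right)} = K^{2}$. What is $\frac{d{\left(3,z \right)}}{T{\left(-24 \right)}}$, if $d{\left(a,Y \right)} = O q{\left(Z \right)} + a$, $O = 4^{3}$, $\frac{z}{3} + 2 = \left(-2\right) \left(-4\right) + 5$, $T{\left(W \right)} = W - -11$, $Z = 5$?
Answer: $- \frac{1603}{13} \approx -123.31$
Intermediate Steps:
$T{\left(W \right)} = 11 + W$ ($T{\left(W \right)} = W + 11 = 11 + W$)
$z = 33$ ($z = -6 + 3 \left(\left(-2\right) \left(-4\right) + 5\right) = -6 + 3 \left(8 + 5\right) = -6 + 3 \cdot 13 = -6 + 39 = 33$)
$O = 64$
$d{\left(a,Y \right)} = 1600 + a$ ($d{\left(a,Y \right)} = 64 \cdot 5^{2} + a = 64 \cdot 25 + a = 1600 + a$)
$\frac{d{\left(3,z \right)}}{T{\left(-24 \right)}} = \frac{1600 + 3}{11 - 24} = \frac{1603}{-13} = 1603 \left(- \frac{1}{13}\right) = - \frac{1603}{13}$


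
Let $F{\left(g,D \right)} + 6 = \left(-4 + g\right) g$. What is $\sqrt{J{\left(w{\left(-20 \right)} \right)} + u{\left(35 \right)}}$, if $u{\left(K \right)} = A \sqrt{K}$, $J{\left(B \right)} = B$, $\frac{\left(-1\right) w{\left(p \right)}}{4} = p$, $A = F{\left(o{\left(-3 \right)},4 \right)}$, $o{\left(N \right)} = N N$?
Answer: $\sqrt{80 + 39 \sqrt{35}} \approx 17.627$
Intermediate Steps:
$o{\left(N \right)} = N^{2}$
$F{\left(g,D \right)} = -6 + g \left(-4 + g\right)$ ($F{\left(g,D \right)} = -6 + \left(-4 + g\right) g = -6 + g \left(-4 + g\right)$)
$A = 39$ ($A = -6 + \left(\left(-3\right)^{2}\right)^{2} - 4 \left(-3\right)^{2} = -6 + 9^{2} - 36 = -6 + 81 - 36 = 39$)
$w{\left(p \right)} = - 4 p$
$u{\left(K \right)} = 39 \sqrt{K}$
$\sqrt{J{\left(w{\left(-20 \right)} \right)} + u{\left(35 \right)}} = \sqrt{\left(-4\right) \left(-20\right) + 39 \sqrt{35}} = \sqrt{80 + 39 \sqrt{35}}$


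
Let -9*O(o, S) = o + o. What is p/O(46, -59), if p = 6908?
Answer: -15543/23 ≈ -675.78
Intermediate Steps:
O(o, S) = -2*o/9 (O(o, S) = -(o + o)/9 = -2*o/9)
p/O(46, -59) = 6908/((-2/9*46)) = 6908/(-92/9) = 6908*(-9/92) = -15543/23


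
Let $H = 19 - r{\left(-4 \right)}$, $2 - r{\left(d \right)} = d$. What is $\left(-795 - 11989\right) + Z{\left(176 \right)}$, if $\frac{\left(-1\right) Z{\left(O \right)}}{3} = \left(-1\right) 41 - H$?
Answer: $-12622$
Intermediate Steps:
$r{\left(d \right)} = 2 - d$
$H = 13$ ($H = 19 - \left(2 - -4\right) = 19 - \left(2 + 4\right) = 19 - 6 = 13$)
$Z{\left(O \right)} = 162$ ($Z{\left(O \right)} = - 3 \left(\left(-1\right) 41 - 13\right) = - 3 \left(-41 - 13\right) = \left(-3\right) \left(-54\right) = 162$)
$\left(-795 - 11989\right) + Z{\left(176 \right)} = \left(-795 - 11989\right) + 162 = -12784 + 162 = -12622$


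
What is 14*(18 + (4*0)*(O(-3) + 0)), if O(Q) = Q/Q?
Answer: 252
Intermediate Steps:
O(Q) = 1
14*(18 + (4*0)*(O(-3) + 0)) = 14*(18 + (4*0)*(1 + 0)) = 14*(18 + 0*1) = 14*(18 + 0) = 14*18 = 252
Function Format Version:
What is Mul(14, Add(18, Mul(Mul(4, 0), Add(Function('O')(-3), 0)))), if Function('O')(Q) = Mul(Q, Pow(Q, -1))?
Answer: 252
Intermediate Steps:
Function('O')(Q) = 1
Mul(14, Add(18, Mul(Mul(4, 0), Add(Function('O')(-3), 0)))) = Mul(14, Add(18, Mul(Mul(4, 0), Add(1, 0)))) = Mul(14, Add(18, Mul(0, 1))) = Mul(14, Add(18, 0)) = Mul(14, 18) = 252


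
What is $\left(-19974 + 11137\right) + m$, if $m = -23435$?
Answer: $-32272$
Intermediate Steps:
$\left(-19974 + 11137\right) + m = \left(-19974 + 11137\right) - 23435 = -8837 - 23435 = -32272$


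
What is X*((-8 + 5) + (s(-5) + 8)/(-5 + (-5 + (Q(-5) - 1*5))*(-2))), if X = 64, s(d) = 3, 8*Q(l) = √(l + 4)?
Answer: -522432/3601 + 2816*I/3601 ≈ -145.08 + 0.78201*I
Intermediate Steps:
Q(l) = √(4 + l)/8 (Q(l) = √(l + 4)/8 = √(4 + l)/8)
X*((-8 + 5) + (s(-5) + 8)/(-5 + (-5 + (Q(-5) - 1*5))*(-2))) = 64*((-8 + 5) + (3 + 8)/(-5 + (-5 + (√(4 - 5)/8 - 1*5))*(-2))) = 64*(-3 + 11/(-5 + (-5 + (√(-1)/8 - 5))*(-2))) = 64*(-3 + 11/(-5 + (-5 + (I/8 - 5))*(-2))) = 64*(-3 + 11/(-5 + (-5 + (-5 + I/8))*(-2))) = 64*(-3 + 11/(-5 + (-10 + I/8)*(-2))) = 64*(-3 + 11/(-5 + (20 - I/4))) = 64*(-3 + 11/(15 - I/4)) = 64*(-3 + 11*(16*(15 + I/4)/3601)) = 64*(-3 + 176*(15 + I/4)/3601) = -192 + 11264*(15 + I/4)/3601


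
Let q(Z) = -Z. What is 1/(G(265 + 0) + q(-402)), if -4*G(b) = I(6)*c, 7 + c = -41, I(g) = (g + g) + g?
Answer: 1/618 ≈ 0.0016181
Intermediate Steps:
I(g) = 3*g (I(g) = 2*g + g = 3*g)
c = -48 (c = -7 - 41 = -48)
G(b) = 216 (G(b) = -3*6*(-48)/4 = -9*(-48)/2 = -1/4*(-864) = 216)
1/(G(265 + 0) + q(-402)) = 1/(216 - 1*(-402)) = 1/(216 + 402) = 1/618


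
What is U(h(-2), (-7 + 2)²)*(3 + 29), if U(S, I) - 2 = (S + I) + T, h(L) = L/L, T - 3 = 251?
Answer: 9024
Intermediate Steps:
T = 254 (T = 3 + 251 = 254)
h(L) = 1
U(S, I) = 256 + I + S (U(S, I) = 2 + ((S + I) + 254) = 2 + ((I + S) + 254) = 2 + (254 + I + S) = 256 + I + S)
U(h(-2), (-7 + 2)²)*(3 + 29) = (256 + (-7 + 2)² + 1)*(3 + 29) = (256 + (-5)² + 1)*32 = (256 + 25 + 1)*32 = 282*32 = 9024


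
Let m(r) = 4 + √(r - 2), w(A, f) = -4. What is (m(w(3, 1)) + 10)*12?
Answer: 168 + 12*I*√6 ≈ 168.0 + 29.394*I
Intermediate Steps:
m(r) = 4 + √(-2 + r)
(m(w(3, 1)) + 10)*12 = ((4 + √(-2 - 4)) + 10)*12 = ((4 + √(-6)) + 10)*12 = ((4 + I*√6) + 10)*12 = (14 + I*√6)*12 = 168 + 12*I*√6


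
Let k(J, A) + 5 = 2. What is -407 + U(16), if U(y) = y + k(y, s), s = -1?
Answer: -394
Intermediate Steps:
k(J, A) = -3 (k(J, A) = -5 + 2 = -3)
U(y) = -3 + y (U(y) = y - 3 = -3 + y)
-407 + U(16) = -407 + (-3 + 16) = -407 + 13 = -394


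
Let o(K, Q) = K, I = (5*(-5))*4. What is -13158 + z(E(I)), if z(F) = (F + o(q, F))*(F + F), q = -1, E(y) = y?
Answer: 7042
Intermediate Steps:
I = -100 (I = -25*4 = -100)
z(F) = 2*F*(-1 + F) (z(F) = (F - 1)*(F + F) = (-1 + F)*(2*F) = 2*F*(-1 + F))
-13158 + z(E(I)) = -13158 + 2*(-100)*(-1 - 100) = -13158 + 2*(-100)*(-101) = -13158 + 20200 = 7042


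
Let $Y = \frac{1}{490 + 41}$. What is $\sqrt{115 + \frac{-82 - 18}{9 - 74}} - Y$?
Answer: $- \frac{1}{531} + \frac{\sqrt{19695}}{13} \approx 10.793$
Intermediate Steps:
$Y = \frac{1}{531} \approx 0.0018832$
$\sqrt{115 + \frac{-82 - 18}{9 - 74}} - Y = \sqrt{115 + \frac{-82 - 18}{9 - 74}} - \frac{1}{531} = \sqrt{115 - \frac{100}{-65}} - \frac{1}{531} = \sqrt{115 - - \frac{20}{13}} - \frac{1}{531} = \sqrt{115 + \frac{20}{13}} - \frac{1}{531} = \sqrt{\frac{1515}{13}} - \frac{1}{531} = \frac{\sqrt{19695}}{13} - \frac{1}{531} = - \frac{1}{531} + \frac{\sqrt{19695}}{13}$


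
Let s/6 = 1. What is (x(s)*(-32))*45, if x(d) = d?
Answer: -8640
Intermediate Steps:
s = 6 (s = 6*1 = 6)
(x(s)*(-32))*45 = (6*(-32))*45 = -192*45 = -8640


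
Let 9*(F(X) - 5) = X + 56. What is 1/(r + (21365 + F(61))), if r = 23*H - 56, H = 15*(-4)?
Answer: 1/19947 ≈ 5.0133e-5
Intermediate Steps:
F(X) = 101/9 + X/9 (F(X) = 5 + (X + 56)/9 = 5 + (56 + X)/9 = 5 + (56/9 + X/9) = 101/9 + X/9)
H = -60
r = -1436 (r = 23*(-60) - 56 = -1380 - 56 = -1436)
1/(r + (21365 + F(61))) = 1/(-1436 + (21365 + (101/9 + (1/9)*61))) = 1/(-1436 + (21365 + (101/9 + 61/9))) = 1/(-1436 + (21365 + 18)) = 1/(-1436 + 21383) = 1/19947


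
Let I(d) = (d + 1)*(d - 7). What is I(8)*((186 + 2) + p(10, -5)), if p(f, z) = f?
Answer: 1782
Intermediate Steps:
I(d) = (1 + d)*(-7 + d)
I(8)*((186 + 2) + p(10, -5)) = (-7 + 8² - 6*8)*((186 + 2) + 10) = (-7 + 64 - 48)*(188 + 10) = 9*198 = 1782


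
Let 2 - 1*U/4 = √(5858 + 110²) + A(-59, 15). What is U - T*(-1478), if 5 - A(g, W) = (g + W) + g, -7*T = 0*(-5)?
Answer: -424 - 4*√17958 ≈ -960.03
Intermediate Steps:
T = 0 (T = -0*(-5) = -⅐*0 = 0)
A(g, W) = 5 - W - 2*g (A(g, W) = 5 - ((g + W) + g) = 5 - ((W + g) + g) = 5 - (W + 2*g) = 5 + (-W - 2*g) = 5 - W - 2*g)
U = -424 - 4*√17958 (U = 8 - 4*(√(5858 + 110²) + (5 - 1*15 - 2*(-59))) = 8 - 4*(√(5858 + 12100) + (5 - 15 + 118)) = 8 - 4*(√17958 + 108) = 8 - 4*(108 + √17958) = 8 + (-432 - 4*√17958) = -424 - 4*√17958 ≈ -960.03)
U - T*(-1478) = (-424 - 4*√17958) - 0*(-1478) = (-424 - 4*√17958) - 1*0 = (-424 - 4*√17958) + 0 = -424 - 4*√17958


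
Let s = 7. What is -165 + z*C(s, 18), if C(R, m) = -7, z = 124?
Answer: -1033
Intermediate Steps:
-165 + z*C(s, 18) = -165 + 124*(-7) = -165 - 868 = -1033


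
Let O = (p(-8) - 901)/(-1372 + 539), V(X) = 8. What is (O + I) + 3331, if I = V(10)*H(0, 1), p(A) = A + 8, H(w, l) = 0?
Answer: 163272/49 ≈ 3332.1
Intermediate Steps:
p(A) = 8 + A
I = 0 (I = 8*0 = 0)
O = 53/49 (O = ((8 - 8) - 901)/(-1372 + 539) = (0 - 901)/(-833) = -901*(-1/833) = 53/49 ≈ 1.0816)
(O + I) + 3331 = (53/49 + 0) + 3331 = 53/49 + 3331 = 163272/49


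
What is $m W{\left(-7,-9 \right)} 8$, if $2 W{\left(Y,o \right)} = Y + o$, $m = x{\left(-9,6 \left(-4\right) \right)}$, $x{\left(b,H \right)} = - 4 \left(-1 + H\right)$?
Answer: $-6400$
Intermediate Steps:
$x{\left(b,H \right)} = 4 - 4 H$
$m = 100$ ($m = 4 - 4 \cdot 6 \left(-4\right) = 4 - -96 = 4 + 96 = 100$)
$W{\left(Y,o \right)} = \frac{Y}{2} + \frac{o}{2}$ ($W{\left(Y,o \right)} = \frac{Y + o}{2} = \frac{Y}{2} + \frac{o}{2}$)
$m W{\left(-7,-9 \right)} 8 = 100 \left(\frac{1}{2} \left(-7\right) + \frac{1}{2} \left(-9\right)\right) 8 = 100 \left(- \frac{7}{2} - \frac{9}{2}\right) 8 = 100 \left(-8\right) 8 = \left(-800\right) 8 = -6400$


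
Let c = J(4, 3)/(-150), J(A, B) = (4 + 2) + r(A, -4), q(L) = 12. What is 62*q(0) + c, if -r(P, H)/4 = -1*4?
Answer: 55789/75 ≈ 743.85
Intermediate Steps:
r(P, H) = 16 (r(P, H) = -(-4)*4 = -4*(-4) = 16)
J(A, B) = 22 (J(A, B) = (4 + 2) + 16 = 6 + 16 = 22)
c = -11/75 (c = 22/(-150) = 22*(-1/150) = -11/75 ≈ -0.14667)
62*q(0) + c = 62*12 - 11/75 = 744 - 11/75 = 55789/75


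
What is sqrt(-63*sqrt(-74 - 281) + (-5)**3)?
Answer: sqrt(-125 - 63*I*sqrt(355)) ≈ 23.115 - 25.677*I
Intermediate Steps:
sqrt(-63*sqrt(-74 - 281) + (-5)**3) = sqrt(-63*I*sqrt(355) - 125) = sqrt(-125 - 63*I*sqrt(355))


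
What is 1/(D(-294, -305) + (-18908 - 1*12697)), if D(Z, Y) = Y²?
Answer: 1/61420 ≈ 1.6281e-5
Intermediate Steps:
1/(D(-294, -305) + (-18908 - 1*12697)) = 1/((-305)² + (-18908 - 1*12697)) = 1/(93025 + (-18908 - 12697)) = 1/(93025 - 31605) = 1/61420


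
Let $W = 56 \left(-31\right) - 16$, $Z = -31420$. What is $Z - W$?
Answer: $-29668$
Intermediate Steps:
$W = -1752$ ($W = -1736 - 16 = -1752$)
$Z - W = -31420 - -1752 = -31420 + 1752 = -29668$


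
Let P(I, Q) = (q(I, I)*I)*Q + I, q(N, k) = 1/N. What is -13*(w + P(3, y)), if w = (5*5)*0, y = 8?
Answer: -143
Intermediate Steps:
w = 0 (w = 25*0 = 0)
P(I, Q) = I + Q (P(I, Q) = (I/I)*Q + I = 1*Q + I = Q + I = I + Q)
-13*(w + P(3, y)) = -13*(0 + (3 + 8)) = -13*(0 + 11) = -13*11 = -143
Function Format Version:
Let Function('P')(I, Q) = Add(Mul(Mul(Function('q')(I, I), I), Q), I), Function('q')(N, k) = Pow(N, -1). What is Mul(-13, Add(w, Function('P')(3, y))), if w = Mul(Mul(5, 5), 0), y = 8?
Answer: -143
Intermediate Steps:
w = 0 (w = Mul(25, 0) = 0)
Function('P')(I, Q) = Add(I, Q) (Function('P')(I, Q) = Add(Mul(Mul(Pow(I, -1), I), Q), I) = Add(Mul(1, Q), I) = Add(Q, I) = Add(I, Q))
Mul(-13, Add(w, Function('P')(3, y))) = Mul(-13, Add(0, Add(3, 8))) = Mul(-13, Add(0, 11)) = Mul(-13, 11) = -143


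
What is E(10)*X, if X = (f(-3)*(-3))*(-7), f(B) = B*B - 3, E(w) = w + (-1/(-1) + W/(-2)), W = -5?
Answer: 1701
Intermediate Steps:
E(w) = 7/2 + w (E(w) = w + (-1/(-1) - 5/(-2)) = w + (-1*(-1) - 5*(-½)) = w + (1 + 5/2) = w + 7/2 = 7/2 + w)
f(B) = -3 + B² (f(B) = B² - 3 = -3 + B²)
X = 126 (X = ((-3 + (-3)²)*(-3))*(-7) = ((-3 + 9)*(-3))*(-7) = (6*(-3))*(-7) = -18*(-7) = 126)
E(10)*X = (7/2 + 10)*126 = (27/2)*126 = 1701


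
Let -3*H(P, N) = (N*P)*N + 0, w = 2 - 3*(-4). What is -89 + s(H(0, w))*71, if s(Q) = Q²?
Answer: -89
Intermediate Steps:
w = 14 (w = 2 + 12 = 14)
H(P, N) = -P*N²/3 (H(P, N) = -((N*P)*N + 0)/3 = -(P*N² + 0)/3 = -P*N²/3)
-89 + s(H(0, w))*71 = -89 + (-⅓*0*14²)²*71 = -89 + (-⅓*0*196)²*71 = -89 + 0²*71 = -89 + 0*71 = -89 + 0 = -89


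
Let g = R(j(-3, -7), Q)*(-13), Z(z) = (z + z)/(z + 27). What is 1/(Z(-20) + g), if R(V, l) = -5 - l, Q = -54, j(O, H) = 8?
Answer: -7/4499 ≈ -0.0015559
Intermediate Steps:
Z(z) = 2*z/(27 + z) (Z(z) = (2*z)/(27 + z) = 2*z/(27 + z))
g = -637 (g = (-5 - 1*(-54))*(-13) = (-5 + 54)*(-13) = 49*(-13) = -637)
1/(Z(-20) + g) = 1/(2*(-20)/(27 - 20) - 637) = 1/(2*(-20)/7 - 637) = 1/(2*(-20)*(⅐) - 637) = 1/(-40/7 - 637) = 1/(-4499/7) = -7/4499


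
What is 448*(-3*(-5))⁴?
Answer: 22680000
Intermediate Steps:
448*(-3*(-5))⁴ = 448*15⁴ = 448*50625 = 22680000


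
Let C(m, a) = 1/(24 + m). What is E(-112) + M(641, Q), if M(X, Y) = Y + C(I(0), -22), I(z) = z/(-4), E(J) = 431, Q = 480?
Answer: 21865/24 ≈ 911.04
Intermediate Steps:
I(z) = -z/4 (I(z) = z*(-¼) = -z/4)
M(X, Y) = 1/24 + Y (M(X, Y) = Y + 1/(24 - ¼*0) = Y + 1/(24 + 0) = Y + 1/24 = 1/24 + Y)
E(-112) + M(641, Q) = 431 + (1/24 + 480) = 431 + 11521/24 = 21865/24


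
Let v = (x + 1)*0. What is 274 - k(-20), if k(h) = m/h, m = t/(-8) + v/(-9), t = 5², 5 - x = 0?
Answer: 8763/32 ≈ 273.84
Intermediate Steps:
x = 5 (x = 5 - 1*0 = 5 + 0 = 5)
t = 25
v = 0 (v = (5 + 1)*0 = 6*0 = 0)
m = -25/8 (m = 25/(-8) + 0/(-9) = 25*(-⅛) + 0*(-⅑) = -25/8 + 0 = -25/8 ≈ -3.1250)
k(h) = -25/(8*h)
274 - k(-20) = 274 - (-25)/(8*(-20)) = 274 - (-25)*(-1)/(8*20) = 274 - 1*5/32 = 274 - 5/32 = 8763/32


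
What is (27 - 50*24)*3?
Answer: -3519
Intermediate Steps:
(27 - 50*24)*3 = (27 - 1200)*3 = -1173*3 = -3519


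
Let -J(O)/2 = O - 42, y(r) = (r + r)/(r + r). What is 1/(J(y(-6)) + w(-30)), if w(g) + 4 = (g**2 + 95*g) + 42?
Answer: -1/1830 ≈ -0.00054645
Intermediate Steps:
y(r) = 1 (y(r) = (2*r)/((2*r)) = (2*r)*(1/(2*r)) = 1)
J(O) = 84 - 2*O (J(O) = -2*(O - 42) = -2*(-42 + O) = 84 - 2*O)
w(g) = 38 + g**2 + 95*g (w(g) = -4 + ((g**2 + 95*g) + 42) = -4 + (42 + g**2 + 95*g) = 38 + g**2 + 95*g)
1/(J(y(-6)) + w(-30)) = 1/((84 - 2*1) + (38 + (-30)**2 + 95*(-30))) = 1/((84 - 2) + (38 + 900 - 2850)) = 1/(82 - 1912) = 1/(-1830) = -1/1830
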